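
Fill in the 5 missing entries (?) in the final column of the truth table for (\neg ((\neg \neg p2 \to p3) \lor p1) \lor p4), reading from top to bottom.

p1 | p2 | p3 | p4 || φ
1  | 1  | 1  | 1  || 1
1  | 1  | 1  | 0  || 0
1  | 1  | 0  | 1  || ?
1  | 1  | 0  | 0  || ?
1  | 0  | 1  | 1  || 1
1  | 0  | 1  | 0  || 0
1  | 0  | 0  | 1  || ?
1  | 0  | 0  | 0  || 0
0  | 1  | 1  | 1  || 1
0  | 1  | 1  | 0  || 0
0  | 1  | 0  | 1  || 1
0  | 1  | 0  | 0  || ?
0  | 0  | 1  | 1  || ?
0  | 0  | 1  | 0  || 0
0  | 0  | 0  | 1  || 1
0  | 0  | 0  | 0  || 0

1, 0, 1, 1, 1

Row p1=1, p2=1, p3=0, p4=1: \neg ((\neg \neg p2 \to p3) \lor p1) = 0, so the formula = 1.
Row p1=1, p2=1, p3=0, p4=0: \neg ((\neg \neg p2 \to p3) \lor p1) = 0, so the formula = 0.
Row p1=1, p2=0, p3=0, p4=1: \neg ((\neg \neg p2 \to p3) \lor p1) = 0, so the formula = 1.
Row p1=0, p2=1, p3=0, p4=0: \neg ((\neg \neg p2 \to p3) \lor p1) = 1, so the formula = 1.
Row p1=0, p2=0, p3=1, p4=1: \neg ((\neg \neg p2 \to p3) \lor p1) = 0, so the formula = 1.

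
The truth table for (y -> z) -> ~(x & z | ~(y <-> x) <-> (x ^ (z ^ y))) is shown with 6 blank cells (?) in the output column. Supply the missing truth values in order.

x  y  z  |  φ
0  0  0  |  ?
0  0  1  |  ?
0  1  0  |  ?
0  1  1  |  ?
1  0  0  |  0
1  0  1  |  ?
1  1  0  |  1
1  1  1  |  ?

Row x=0, y=0, z=0: (y -> z) = 1, ~(x & z | ~(y <-> x) <-> (x ^ (z ^ y))) = 0, so the formula = 0.
Row x=0, y=0, z=1: (y -> z) = 1, ~(x & z | ~(y <-> x) <-> (x ^ (z ^ y))) = 1, so the formula = 1.
Row x=0, y=1, z=0: (y -> z) = 0, ~(x & z | ~(y <-> x) <-> (x ^ (z ^ y))) = 0, so the formula = 1.
Row x=0, y=1, z=1: (y -> z) = 1, ~(x & z | ~(y <-> x) <-> (x ^ (z ^ y))) = 1, so the formula = 1.
Row x=1, y=0, z=1: (y -> z) = 1, ~(x & z | ~(y <-> x) <-> (x ^ (z ^ y))) = 1, so the formula = 1.
Row x=1, y=1, z=1: (y -> z) = 1, ~(x & z | ~(y <-> x) <-> (x ^ (z ^ y))) = 0, so the formula = 0.

0, 1, 1, 1, 1, 0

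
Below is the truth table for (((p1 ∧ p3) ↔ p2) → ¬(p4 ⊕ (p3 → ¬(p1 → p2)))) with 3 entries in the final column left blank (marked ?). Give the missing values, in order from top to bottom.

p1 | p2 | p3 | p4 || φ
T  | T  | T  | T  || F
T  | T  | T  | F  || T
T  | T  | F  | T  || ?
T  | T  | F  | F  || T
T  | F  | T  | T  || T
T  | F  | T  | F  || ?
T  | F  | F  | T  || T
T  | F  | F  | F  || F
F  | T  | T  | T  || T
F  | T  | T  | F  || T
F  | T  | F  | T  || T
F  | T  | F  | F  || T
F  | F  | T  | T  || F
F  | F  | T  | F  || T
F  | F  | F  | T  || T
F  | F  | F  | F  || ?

Row p1=T, p2=T, p3=F, p4=T: ((p1 ∧ p3) ↔ p2) = F, ¬(p4 ⊕ (p3 → ¬(p1 → p2))) = T, so the formula = T.
Row p1=T, p2=F, p3=T, p4=F: ((p1 ∧ p3) ↔ p2) = F, ¬(p4 ⊕ (p3 → ¬(p1 → p2))) = F, so the formula = T.
Row p1=F, p2=F, p3=F, p4=F: ((p1 ∧ p3) ↔ p2) = T, ¬(p4 ⊕ (p3 → ¬(p1 → p2))) = F, so the formula = F.

T, T, F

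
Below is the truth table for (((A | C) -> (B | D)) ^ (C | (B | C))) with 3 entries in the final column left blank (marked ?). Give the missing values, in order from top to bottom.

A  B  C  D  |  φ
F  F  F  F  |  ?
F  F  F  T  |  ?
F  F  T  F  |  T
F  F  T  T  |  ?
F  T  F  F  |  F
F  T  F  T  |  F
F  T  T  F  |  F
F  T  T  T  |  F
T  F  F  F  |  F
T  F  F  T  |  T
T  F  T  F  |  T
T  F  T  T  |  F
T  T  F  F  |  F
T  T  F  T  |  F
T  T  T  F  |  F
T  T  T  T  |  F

T, T, F

Row A=F, B=F, C=F, D=F: ((A | C) -> (B | D)) = T, (C | (B | C)) = F, so the formula = T.
Row A=F, B=F, C=F, D=T: ((A | C) -> (B | D)) = T, (C | (B | C)) = F, so the formula = T.
Row A=F, B=F, C=T, D=T: ((A | C) -> (B | D)) = T, (C | (B | C)) = T, so the formula = F.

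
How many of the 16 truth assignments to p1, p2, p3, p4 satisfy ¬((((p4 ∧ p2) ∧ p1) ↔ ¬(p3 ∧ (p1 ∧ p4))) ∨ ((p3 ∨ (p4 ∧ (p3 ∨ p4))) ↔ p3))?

3

p1  p2  p3  p4  |  (p4 ∧ p2)  ((p4 ∧ p2) ∧ p1)  (p1 ∧ p4)  (p3 ∧ (p1 ∧ p4))  ¬(p3 ∧ (p1 ∧ p4))  (p3 ∨ p4)  (p4 ∧ (p3 ∨ p4))  (p3 ∨ (p4 ∧ (p3 ∨ p4)))  φ
0   0   0   0   |      0             0              0             0                  1              0             0                     0             0
0   0   0   1   |      0             0              0             0                  1              1             1                     1             1
0   0   1   0   |      0             0              0             0                  1              1             0                     1             0
0   0   1   1   |      0             0              0             0                  1              1             1                     1             0
0   1   0   0   |      0             0              0             0                  1              0             0                     0             0
0   1   0   1   |      1             0              0             0                  1              1             1                     1             1
0   1   1   0   |      0             0              0             0                  1              1             0                     1             0
0   1   1   1   |      1             0              0             0                  1              1             1                     1             0
1   0   0   0   |      0             0              0             0                  1              0             0                     0             0
1   0   0   1   |      0             0              1             0                  1              1             1                     1             1
1   0   1   0   |      0             0              0             0                  1              1             0                     1             0
1   0   1   1   |      0             0              1             1                  0              1             1                     1             0
1   1   0   0   |      0             0              0             0                  1              0             0                     0             0
1   1   0   1   |      1             1              1             0                  1              1             1                     1             0
1   1   1   0   |      0             0              0             0                  1              1             0                     1             0
1   1   1   1   |      1             1              1             1                  0              1             1                     1             0
The formula is true on 3 of the 16 rows.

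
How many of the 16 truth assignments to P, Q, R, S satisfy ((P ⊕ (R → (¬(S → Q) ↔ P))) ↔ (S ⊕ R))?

P  Q  R  S  |  (S → Q)  ¬(S → Q)  (¬(S → Q) ↔ P)  (R → (¬(S → Q) ↔ P))  (P ⊕ (R → (¬(S → Q) ↔ P)))  (S ⊕ R)  φ
1  1  1  1  |     1        0            0                  0                        1                  0     0
1  1  1  0  |     1        0            0                  0                        1                  1     1
1  1  0  1  |     1        0            0                  1                        0                  1     0
1  1  0  0  |     1        0            0                  1                        0                  0     1
1  0  1  1  |     0        1            1                  1                        0                  0     1
1  0  1  0  |     1        0            0                  0                        1                  1     1
1  0  0  1  |     0        1            1                  1                        0                  1     0
1  0  0  0  |     1        0            0                  1                        0                  0     1
0  1  1  1  |     1        0            1                  1                        1                  0     0
0  1  1  0  |     1        0            1                  1                        1                  1     1
0  1  0  1  |     1        0            1                  1                        1                  1     1
0  1  0  0  |     1        0            1                  1                        1                  0     0
0  0  1  1  |     0        1            0                  0                        0                  0     1
0  0  1  0  |     1        0            1                  1                        1                  1     1
0  0  0  1  |     0        1            0                  1                        1                  1     1
0  0  0  0  |     1        0            1                  1                        1                  0     0
The formula is true on 10 of the 16 rows.

10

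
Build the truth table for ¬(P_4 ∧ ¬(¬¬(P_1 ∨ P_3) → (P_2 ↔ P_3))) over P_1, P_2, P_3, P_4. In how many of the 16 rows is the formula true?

P_1  P_2  P_3  P_4  |  φ
 1    1    1    1   |  1
 1    1    1    0   |  1
 1    1    0    1   |  0
 1    1    0    0   |  1
 1    0    1    1   |  0
 1    0    1    0   |  1
 1    0    0    1   |  1
 1    0    0    0   |  1
 0    1    1    1   |  1
 0    1    1    0   |  1
 0    1    0    1   |  1
 0    1    0    0   |  1
 0    0    1    1   |  0
 0    0    1    0   |  1
 0    0    0    1   |  1
 0    0    0    0   |  1
The formula is true on 13 of the 16 rows.

13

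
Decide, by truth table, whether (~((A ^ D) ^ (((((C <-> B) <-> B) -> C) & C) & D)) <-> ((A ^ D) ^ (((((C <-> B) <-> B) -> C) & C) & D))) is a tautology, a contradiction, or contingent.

A | B | C | D || φ
1 | 1 | 1 | 1 || 0
1 | 1 | 1 | 0 || 0
1 | 1 | 0 | 1 || 0
1 | 1 | 0 | 0 || 0
1 | 0 | 1 | 1 || 0
1 | 0 | 1 | 0 || 0
1 | 0 | 0 | 1 || 0
1 | 0 | 0 | 0 || 0
0 | 1 | 1 | 1 || 0
0 | 1 | 1 | 0 || 0
0 | 1 | 0 | 1 || 0
0 | 1 | 0 | 0 || 0
0 | 0 | 1 | 1 || 0
0 | 0 | 1 | 0 || 0
0 | 0 | 0 | 1 || 0
0 | 0 | 0 | 0 || 0
Every row is 0, so the formula is a contradiction.

contradiction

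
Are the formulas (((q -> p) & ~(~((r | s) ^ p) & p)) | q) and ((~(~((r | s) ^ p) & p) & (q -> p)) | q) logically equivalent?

equivalent

p  q  r  s  |  φ  ψ
T  T  T  T  |  T  T
T  T  T  F  |  T  T
T  T  F  T  |  T  T
T  T  F  F  |  T  T
T  F  T  T  |  F  F
T  F  T  F  |  F  F
T  F  F  T  |  F  F
T  F  F  F  |  T  T
F  T  T  T  |  T  T
F  T  T  F  |  T  T
F  T  F  T  |  T  T
F  T  F  F  |  T  T
F  F  T  T  |  T  T
F  F  T  F  |  T  T
F  F  F  T  |  T  T
F  F  F  F  |  T  T
The columns for φ and ψ agree on every row, so they are logically equivalent.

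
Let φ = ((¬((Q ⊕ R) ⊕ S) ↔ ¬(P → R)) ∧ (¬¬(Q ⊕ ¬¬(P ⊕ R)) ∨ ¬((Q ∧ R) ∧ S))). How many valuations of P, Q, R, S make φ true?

7

P | Q | R | S | φ
- | - | - | - | -
F | F | F | F | F
F | F | F | T | T
F | F | T | F | T
F | F | T | T | F
F | T | F | F | T
F | T | F | T | F
F | T | T | F | F
F | T | T | T | F
T | F | F | F | T
T | F | F | T | F
T | F | T | F | T
T | F | T | T | F
T | T | F | F | F
T | T | F | T | T
T | T | T | F | F
T | T | T | T | T
The formula is true on 7 of the 16 rows.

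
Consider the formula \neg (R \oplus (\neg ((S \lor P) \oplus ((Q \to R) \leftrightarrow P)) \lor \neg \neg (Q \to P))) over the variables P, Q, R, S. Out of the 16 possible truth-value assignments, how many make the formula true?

8

P | Q | R | S || (S \lor P) | (Q \to R) | (Q \to P) | \neg (Q \to P) | \neg \neg (Q \to P) | φ
T | T | T | T ||     T      |     T     |     T     |       F        |          T          | T
T | T | T | F ||     T      |     T     |     T     |       F        |          T          | T
T | T | F | T ||     T      |     F     |     T     |       F        |          T          | F
T | T | F | F ||     T      |     F     |     T     |       F        |          T          | F
T | F | T | T ||     T      |     T     |     T     |       F        |          T          | T
T | F | T | F ||     T      |     T     |     T     |       F        |          T          | T
T | F | F | T ||     T      |     T     |     T     |       F        |          T          | F
T | F | F | F ||     T      |     T     |     T     |       F        |          T          | F
F | T | T | T ||     T      |     T     |     F     |       T        |          F          | F
F | T | T | F ||     F      |     T     |     F     |       T        |          F          | T
F | T | F | T ||     T      |     F     |     F     |       T        |          F          | F
F | T | F | F ||     F      |     F     |     F     |       T        |          F          | T
F | F | T | T ||     T      |     T     |     T     |       F        |          T          | T
F | F | T | F ||     F      |     T     |     T     |       F        |          T          | T
F | F | F | T ||     T      |     T     |     T     |       F        |          T          | F
F | F | F | F ||     F      |     T     |     T     |       F        |          T          | F
The formula is true on 8 of the 16 rows.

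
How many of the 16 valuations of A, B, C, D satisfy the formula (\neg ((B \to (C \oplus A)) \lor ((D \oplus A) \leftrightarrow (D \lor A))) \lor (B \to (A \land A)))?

  A   |   B   |   C   |   D   || (C \oplus A) | (B \to (C \oplus A)) | (D \oplus A) | (D \lor A) | (A \land A) | (B \to (A \land A)) |   φ  
False | False | False | False ||    False     |         True         |    False     |   False    |    False    |         True        |  True
False | False | False |  True ||    False     |         True         |     True     |    True    |    False    |         True        |  True
False | False |  True | False ||     True     |         True         |    False     |   False    |    False    |         True        |  True
False | False |  True |  True ||     True     |         True         |     True     |    True    |    False    |         True        |  True
False |  True | False | False ||    False     |        False         |    False     |   False    |    False    |        False        | False
False |  True | False |  True ||    False     |        False         |     True     |    True    |    False    |        False        | False
False |  True |  True | False ||     True     |         True         |    False     |   False    |    False    |        False        | False
False |  True |  True |  True ||     True     |         True         |     True     |    True    |    False    |        False        | False
 True | False | False | False ||     True     |         True         |     True     |    True    |     True    |         True        |  True
 True | False | False |  True ||     True     |         True         |    False     |    True    |     True    |         True        |  True
 True | False |  True | False ||    False     |         True         |     True     |    True    |     True    |         True        |  True
 True | False |  True |  True ||    False     |         True         |    False     |    True    |     True    |         True        |  True
 True |  True | False | False ||     True     |         True         |     True     |    True    |     True    |         True        |  True
 True |  True | False |  True ||     True     |         True         |    False     |    True    |     True    |         True        |  True
 True |  True |  True | False ||    False     |        False         |     True     |    True    |     True    |         True        |  True
 True |  True |  True |  True ||    False     |        False         |    False     |    True    |     True    |         True        |  True
The formula is true on 12 of the 16 rows.

12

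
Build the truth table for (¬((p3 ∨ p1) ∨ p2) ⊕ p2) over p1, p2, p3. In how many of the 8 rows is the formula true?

p1 | p2 | p3 | (¬((p3 ∨ p1) ∨ p2) ⊕ p2)
-- | -- | -- | ------------------------
T  | T  | T  |            T            
T  | T  | F  |            T            
T  | F  | T  |            F            
T  | F  | F  |            F            
F  | T  | T  |            T            
F  | T  | F  |            T            
F  | F  | T  |            F            
F  | F  | F  |            T            
The formula is true on 5 of the 8 rows.

5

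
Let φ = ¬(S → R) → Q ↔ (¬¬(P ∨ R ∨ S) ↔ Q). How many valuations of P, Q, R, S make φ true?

10

  P   |   Q   |   R   |   S   | (S → R) | ¬(S → R) | (¬(S → R) → Q) | (P ∨ R ∨ S) | ¬(P ∨ R ∨ S) | ¬¬(P ∨ R ∨ S) | (¬¬(P ∨ R ∨ S) ↔ Q) |   φ  
----- | ----- | ----- | ----- | ------- | -------- | -------------- | ----------- | ------------ | ------------- | ------------------- | -----
 True |  True |  True |  True |   True  |  False   |      True      |     True    |    False     |      True     |         True        |  True
 True |  True |  True | False |   True  |  False   |      True      |     True    |    False     |      True     |         True        |  True
 True |  True | False |  True |  False  |   True   |      True      |     True    |    False     |      True     |         True        |  True
 True |  True | False | False |   True  |  False   |      True      |     True    |    False     |      True     |         True        |  True
 True | False |  True |  True |   True  |  False   |      True      |     True    |    False     |      True     |        False        | False
 True | False |  True | False |   True  |  False   |      True      |     True    |    False     |      True     |        False        | False
 True | False | False |  True |  False  |   True   |     False      |     True    |    False     |      True     |        False        |  True
 True | False | False | False |   True  |  False   |      True      |     True    |    False     |      True     |        False        | False
False |  True |  True |  True |   True  |  False   |      True      |     True    |    False     |      True     |         True        |  True
False |  True |  True | False |   True  |  False   |      True      |     True    |    False     |      True     |         True        |  True
False |  True | False |  True |  False  |   True   |      True      |     True    |    False     |      True     |         True        |  True
False |  True | False | False |   True  |  False   |      True      |    False    |     True     |     False     |        False        | False
False | False |  True |  True |   True  |  False   |      True      |     True    |    False     |      True     |        False        | False
False | False |  True | False |   True  |  False   |      True      |     True    |    False     |      True     |        False        | False
False | False | False |  True |  False  |   True   |     False      |     True    |    False     |      True     |        False        |  True
False | False | False | False |   True  |  False   |      True      |    False    |     True     |     False     |         True        |  True
The formula is true on 10 of the 16 rows.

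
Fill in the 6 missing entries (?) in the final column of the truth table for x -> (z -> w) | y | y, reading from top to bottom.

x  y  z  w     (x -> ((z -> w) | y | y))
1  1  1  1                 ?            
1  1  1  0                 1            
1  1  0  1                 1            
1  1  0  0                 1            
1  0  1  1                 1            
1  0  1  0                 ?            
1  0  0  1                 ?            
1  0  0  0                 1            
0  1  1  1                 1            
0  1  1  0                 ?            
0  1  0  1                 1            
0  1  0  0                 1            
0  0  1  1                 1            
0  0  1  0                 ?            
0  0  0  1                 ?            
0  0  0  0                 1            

1, 0, 1, 1, 1, 1

Row x=1, y=1, z=1, w=1: ((z -> w) | y | y) = 1, so (x -> ((z -> w) | y | y)) = 1.
Row x=1, y=0, z=1, w=0: ((z -> w) | y | y) = 0, so (x -> ((z -> w) | y | y)) = 0.
Row x=1, y=0, z=0, w=1: ((z -> w) | y | y) = 1, so (x -> ((z -> w) | y | y)) = 1.
Row x=0, y=1, z=1, w=0: ((z -> w) | y | y) = 1, so (x -> ((z -> w) | y | y)) = 1.
Row x=0, y=0, z=1, w=0: ((z -> w) | y | y) = 0, so (x -> ((z -> w) | y | y)) = 1.
Row x=0, y=0, z=0, w=1: ((z -> w) | y | y) = 1, so (x -> ((z -> w) | y | y)) = 1.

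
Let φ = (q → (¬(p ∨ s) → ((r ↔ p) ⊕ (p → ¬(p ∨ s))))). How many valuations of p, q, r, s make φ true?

p | q | r | s || φ
T | T | T | T || T
T | T | T | F || T
T | T | F | T || T
T | T | F | F || T
T | F | T | T || T
T | F | T | F || T
T | F | F | T || T
T | F | F | F || T
F | T | T | T || T
F | T | T | F || T
F | T | F | T || T
F | T | F | F || F
F | F | T | T || T
F | F | T | F || T
F | F | F | T || T
F | F | F | F || T
The formula is true on 15 of the 16 rows.

15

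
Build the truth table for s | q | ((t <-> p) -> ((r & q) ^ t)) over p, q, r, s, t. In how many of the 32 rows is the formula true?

30

p  q  r  s  t  |  φ
F  F  F  F  F  |  F
F  F  F  F  T  |  T
F  F  F  T  F  |  T
F  F  F  T  T  |  T
F  F  T  F  F  |  F
F  F  T  F  T  |  T
F  F  T  T  F  |  T
F  F  T  T  T  |  T
F  T  F  F  F  |  T
F  T  F  F  T  |  T
F  T  F  T  F  |  T
F  T  F  T  T  |  T
F  T  T  F  F  |  T
F  T  T  F  T  |  T
F  T  T  T  F  |  T
F  T  T  T  T  |  T
T  F  F  F  F  |  T
T  F  F  F  T  |  T
T  F  F  T  F  |  T
T  F  F  T  T  |  T
T  F  T  F  F  |  T
T  F  T  F  T  |  T
T  F  T  T  F  |  T
T  F  T  T  T  |  T
T  T  F  F  F  |  T
T  T  F  F  T  |  T
T  T  F  T  F  |  T
T  T  F  T  T  |  T
T  T  T  F  F  |  T
T  T  T  F  T  |  T
T  T  T  T  F  |  T
T  T  T  T  T  |  T
The formula is true on 30 of the 32 rows.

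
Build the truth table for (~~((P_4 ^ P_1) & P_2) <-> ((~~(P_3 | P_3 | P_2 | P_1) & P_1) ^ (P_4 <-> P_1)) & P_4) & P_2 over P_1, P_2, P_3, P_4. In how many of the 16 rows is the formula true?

4

P_1 | P_2 | P_3 | P_4 || φ
 1  |  1  |  1  |  1  || 1
 1  |  1  |  1  |  0  || 0
 1  |  1  |  0  |  1  || 1
 1  |  1  |  0  |  0  || 0
 1  |  0  |  1  |  1  || 0
 1  |  0  |  1  |  0  || 0
 1  |  0  |  0  |  1  || 0
 1  |  0  |  0  |  0  || 0
 0  |  1  |  1  |  1  || 0
 0  |  1  |  1  |  0  || 1
 0  |  1  |  0  |  1  || 0
 0  |  1  |  0  |  0  || 1
 0  |  0  |  1  |  1  || 0
 0  |  0  |  1  |  0  || 0
 0  |  0  |  0  |  1  || 0
 0  |  0  |  0  |  0  || 0
The formula is true on 4 of the 16 rows.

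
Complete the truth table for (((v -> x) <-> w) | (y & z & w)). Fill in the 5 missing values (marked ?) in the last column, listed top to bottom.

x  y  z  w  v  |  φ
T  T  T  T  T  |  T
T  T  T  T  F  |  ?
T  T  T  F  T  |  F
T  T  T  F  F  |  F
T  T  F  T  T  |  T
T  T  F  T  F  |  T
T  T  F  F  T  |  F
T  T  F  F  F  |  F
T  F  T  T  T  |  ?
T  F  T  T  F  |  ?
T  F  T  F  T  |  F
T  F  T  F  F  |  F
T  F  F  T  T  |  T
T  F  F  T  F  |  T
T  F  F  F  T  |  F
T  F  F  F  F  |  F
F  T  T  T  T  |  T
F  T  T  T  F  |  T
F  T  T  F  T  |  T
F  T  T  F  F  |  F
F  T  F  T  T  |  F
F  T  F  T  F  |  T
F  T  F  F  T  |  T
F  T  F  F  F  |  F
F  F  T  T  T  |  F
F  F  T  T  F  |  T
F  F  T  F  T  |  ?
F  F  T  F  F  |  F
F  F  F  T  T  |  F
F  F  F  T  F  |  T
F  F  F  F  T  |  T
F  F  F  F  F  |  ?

T, T, T, T, F

Row x=T, y=T, z=T, w=T, v=F: ((v -> x) <-> w) = T, (y & z & w) = T, so the formula = T.
Row x=T, y=F, z=T, w=T, v=T: ((v -> x) <-> w) = T, (y & z & w) = F, so the formula = T.
Row x=T, y=F, z=T, w=T, v=F: ((v -> x) <-> w) = T, (y & z & w) = F, so the formula = T.
Row x=F, y=F, z=T, w=F, v=T: ((v -> x) <-> w) = T, (y & z & w) = F, so the formula = T.
Row x=F, y=F, z=F, w=F, v=F: ((v -> x) <-> w) = F, (y & z & w) = F, so the formula = F.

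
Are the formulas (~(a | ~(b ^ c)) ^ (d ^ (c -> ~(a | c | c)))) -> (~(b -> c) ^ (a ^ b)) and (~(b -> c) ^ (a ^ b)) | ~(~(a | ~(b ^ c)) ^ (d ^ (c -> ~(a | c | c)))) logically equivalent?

a | b | c | d || φ | ψ
F | F | F | F || F | F
F | F | F | T || T | T
F | F | T | F || F | F
F | F | T | T || T | T
F | T | F | F || T | T
F | T | F | T || F | F
F | T | T | F || T | T
F | T | T | T || T | T
T | F | F | F || T | T
T | F | F | T || T | T
T | F | T | F || T | T
T | F | T | T || T | T
T | T | F | F || T | T
T | T | F | T || T | T
T | T | T | F || T | T
T | T | T | T || F | F
The columns for φ and ψ agree on every row, so they are logically equivalent.

equivalent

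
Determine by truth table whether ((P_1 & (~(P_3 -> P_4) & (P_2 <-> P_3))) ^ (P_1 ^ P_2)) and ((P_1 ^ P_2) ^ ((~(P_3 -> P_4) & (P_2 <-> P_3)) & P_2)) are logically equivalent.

P_1 | P_2 | P_3 | P_4 || φ | ψ
 T  |  T  |  T  |  T  || F | F
 T  |  T  |  T  |  F  || T | T
 T  |  T  |  F  |  T  || F | F
 T  |  T  |  F  |  F  || F | F
 T  |  F  |  T  |  T  || T | T
 T  |  F  |  T  |  F  || T | T
 T  |  F  |  F  |  T  || T | T
 T  |  F  |  F  |  F  || T | T
 F  |  T  |  T  |  T  || T | T
 F  |  T  |  T  |  F  || T | F
 F  |  T  |  F  |  T  || T | T
 F  |  T  |  F  |  F  || T | T
 F  |  F  |  T  |  T  || F | F
 F  |  F  |  T  |  F  || F | F
 F  |  F  |  F  |  T  || F | F
 F  |  F  |  F  |  F  || F | F
The columns differ at P_1=F, P_2=T, P_3=T, P_4=F (φ=T, ψ=F), so they are not equivalent.

not equivalent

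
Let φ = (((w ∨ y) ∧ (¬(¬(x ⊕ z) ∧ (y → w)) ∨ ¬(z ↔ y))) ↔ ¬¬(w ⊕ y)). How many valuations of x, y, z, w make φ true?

12

x | y | z | w | (w ∨ y) | (x ⊕ z) | ¬(x ⊕ z) | (y → w) | (¬(x ⊕ z) ∧ (y → w)) | ¬(¬(x ⊕ z) ∧ (y → w)) | (z ↔ y) | ¬(z ↔ y) | (w ⊕ y) | ¬(w ⊕ y) | ¬¬(w ⊕ y) | φ
- | - | - | - | ------- | ------- | -------- | ------- | -------------------- | --------------------- | ------- | -------- | ------- | -------- | --------- | -
F | F | F | F |    F    |    F    |    T     |    T    |          T           |           F           |    T    |    F     |    F    |    T     |     F     | T
F | F | F | T |    T    |    F    |    T     |    T    |          T           |           F           |    T    |    F     |    T    |    F     |     T     | F
F | F | T | F |    F    |    T    |    F     |    T    |          F           |           T           |    F    |    T     |    F    |    T     |     F     | T
F | F | T | T |    T    |    T    |    F     |    T    |          F           |           T           |    F    |    T     |    T    |    F     |     T     | T
F | T | F | F |    T    |    F    |    T     |    F    |          F           |           T           |    F    |    T     |    T    |    F     |     T     | T
F | T | F | T |    T    |    F    |    T     |    T    |          T           |           F           |    F    |    T     |    F    |    T     |     F     | F
F | T | T | F |    T    |    T    |    F     |    F    |          F           |           T           |    T    |    F     |    T    |    F     |     T     | T
F | T | T | T |    T    |    T    |    F     |    T    |          F           |           T           |    T    |    F     |    F    |    T     |     F     | F
T | F | F | F |    F    |    T    |    F     |    T    |          F           |           T           |    T    |    F     |    F    |    T     |     F     | T
T | F | F | T |    T    |    T    |    F     |    T    |          F           |           T           |    T    |    F     |    T    |    F     |     T     | T
T | F | T | F |    F    |    F    |    T     |    T    |          T           |           F           |    F    |    T     |    F    |    T     |     F     | T
T | F | T | T |    T    |    F    |    T     |    T    |          T           |           F           |    F    |    T     |    T    |    F     |     T     | T
T | T | F | F |    T    |    T    |    F     |    F    |          F           |           T           |    F    |    T     |    T    |    F     |     T     | T
T | T | F | T |    T    |    T    |    F     |    T    |          F           |           T           |    F    |    T     |    F    |    T     |     F     | F
T | T | T | F |    T    |    F    |    T     |    F    |          F           |           T           |    T    |    F     |    T    |    F     |     T     | T
T | T | T | T |    T    |    F    |    T     |    T    |          T           |           F           |    T    |    F     |    F    |    T     |     F     | T
The formula is true on 12 of the 16 rows.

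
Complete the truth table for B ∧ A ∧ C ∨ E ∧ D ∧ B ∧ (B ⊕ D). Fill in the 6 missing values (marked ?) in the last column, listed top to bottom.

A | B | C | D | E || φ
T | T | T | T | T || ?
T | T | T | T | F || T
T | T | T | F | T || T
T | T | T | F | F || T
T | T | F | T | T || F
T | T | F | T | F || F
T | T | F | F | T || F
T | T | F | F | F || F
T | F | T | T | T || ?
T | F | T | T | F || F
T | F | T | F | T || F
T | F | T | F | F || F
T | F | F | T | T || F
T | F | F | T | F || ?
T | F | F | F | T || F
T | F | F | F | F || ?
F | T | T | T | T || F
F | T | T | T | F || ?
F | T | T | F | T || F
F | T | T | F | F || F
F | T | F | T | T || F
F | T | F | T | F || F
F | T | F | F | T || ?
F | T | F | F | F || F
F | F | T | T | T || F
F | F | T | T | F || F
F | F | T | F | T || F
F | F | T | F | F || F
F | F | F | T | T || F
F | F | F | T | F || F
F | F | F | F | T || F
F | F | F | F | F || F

Row A=T, B=T, C=T, D=T, E=T: (B ∧ A ∧ C) = T, (E ∧ D ∧ B ∧ (B ⊕ D)) = F, so the formula = T.
Row A=T, B=F, C=T, D=T, E=T: (B ∧ A ∧ C) = F, (E ∧ D ∧ B ∧ (B ⊕ D)) = F, so the formula = F.
Row A=T, B=F, C=F, D=T, E=F: (B ∧ A ∧ C) = F, (E ∧ D ∧ B ∧ (B ⊕ D)) = F, so the formula = F.
Row A=T, B=F, C=F, D=F, E=F: (B ∧ A ∧ C) = F, (E ∧ D ∧ B ∧ (B ⊕ D)) = F, so the formula = F.
Row A=F, B=T, C=T, D=T, E=F: (B ∧ A ∧ C) = F, (E ∧ D ∧ B ∧ (B ⊕ D)) = F, so the formula = F.
Row A=F, B=T, C=F, D=F, E=T: (B ∧ A ∧ C) = F, (E ∧ D ∧ B ∧ (B ⊕ D)) = F, so the formula = F.

T, F, F, F, F, F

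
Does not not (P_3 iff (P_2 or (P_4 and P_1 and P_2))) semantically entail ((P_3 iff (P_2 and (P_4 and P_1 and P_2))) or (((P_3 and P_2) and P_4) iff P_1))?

 P_1  |  P_2  |  P_3  |  P_4  |   φ   |   ψ  
----- | ----- | ----- | ----- | ----- | -----
 True |  True |  True |  True |  True |  True
 True |  True |  True | False |  True | False
 True |  True | False |  True | False | False
 True |  True | False | False | False |  True
 True | False |  True |  True | False | False
 True | False |  True | False | False | False
 True | False | False |  True |  True |  True
 True | False | False | False |  True |  True
False |  True |  True |  True |  True | False
False |  True |  True | False |  True |  True
False |  True | False |  True | False |  True
False |  True | False | False | False |  True
False | False |  True |  True | False |  True
False | False |  True | False | False |  True
False | False | False |  True |  True |  True
False | False | False | False |  True |  True
At P_1=True, P_2=True, P_3=True, P_4=False we have φ true but ψ false, so φ does not entail ψ.

no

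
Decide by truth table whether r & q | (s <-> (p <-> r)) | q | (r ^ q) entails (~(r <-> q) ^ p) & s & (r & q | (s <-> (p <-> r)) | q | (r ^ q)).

p  q  r  s  |  φ  ψ
F  F  F  F  |  F  F
F  F  F  T  |  T  F
F  F  T  F  |  T  F
F  F  T  T  |  T  T
F  T  F  F  |  T  F
F  T  F  T  |  T  T
F  T  T  F  |  T  F
F  T  T  T  |  T  F
T  F  F  F  |  T  F
T  F  F  T  |  F  F
T  F  T  F  |  T  F
T  F  T  T  |  T  F
T  T  F  F  |  T  F
T  T  F  T  |  T  F
T  T  T  F  |  T  F
T  T  T  T  |  T  T
At p=F, q=F, r=F, s=T we have φ true but ψ false, so φ does not entail ψ.

no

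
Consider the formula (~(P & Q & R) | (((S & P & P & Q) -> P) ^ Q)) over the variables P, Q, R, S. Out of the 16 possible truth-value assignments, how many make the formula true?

14

P | Q | R | S | φ
- | - | - | - | -
T | T | T | T | F
T | T | T | F | F
T | T | F | T | T
T | T | F | F | T
T | F | T | T | T
T | F | T | F | T
T | F | F | T | T
T | F | F | F | T
F | T | T | T | T
F | T | T | F | T
F | T | F | T | T
F | T | F | F | T
F | F | T | T | T
F | F | T | F | T
F | F | F | T | T
F | F | F | F | T
The formula is true on 14 of the 16 rows.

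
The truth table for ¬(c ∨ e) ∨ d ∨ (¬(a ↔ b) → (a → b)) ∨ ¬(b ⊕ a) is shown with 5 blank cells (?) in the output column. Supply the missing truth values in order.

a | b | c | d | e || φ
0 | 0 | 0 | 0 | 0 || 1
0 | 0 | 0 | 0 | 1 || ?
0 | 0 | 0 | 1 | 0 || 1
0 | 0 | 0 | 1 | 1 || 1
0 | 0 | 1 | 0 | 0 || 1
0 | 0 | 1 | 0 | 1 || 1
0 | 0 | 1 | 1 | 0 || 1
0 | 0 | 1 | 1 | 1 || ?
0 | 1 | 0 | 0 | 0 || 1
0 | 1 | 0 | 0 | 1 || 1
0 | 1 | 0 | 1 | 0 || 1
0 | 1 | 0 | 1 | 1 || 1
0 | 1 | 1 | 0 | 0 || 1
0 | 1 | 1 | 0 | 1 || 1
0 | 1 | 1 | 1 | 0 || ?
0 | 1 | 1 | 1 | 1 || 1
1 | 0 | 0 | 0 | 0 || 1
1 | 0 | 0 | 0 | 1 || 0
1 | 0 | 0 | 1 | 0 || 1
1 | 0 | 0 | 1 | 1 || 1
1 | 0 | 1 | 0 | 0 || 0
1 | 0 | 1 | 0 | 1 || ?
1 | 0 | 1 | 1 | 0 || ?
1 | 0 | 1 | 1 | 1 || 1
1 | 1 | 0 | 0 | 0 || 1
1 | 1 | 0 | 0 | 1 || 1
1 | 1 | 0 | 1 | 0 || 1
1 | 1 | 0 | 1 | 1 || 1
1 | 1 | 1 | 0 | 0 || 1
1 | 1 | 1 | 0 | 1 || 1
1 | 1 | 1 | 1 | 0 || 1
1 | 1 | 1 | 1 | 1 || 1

Row a=0, b=0, c=0, d=0, e=1: ¬(c ∨ e) = 0, (d ∨ (¬(a ↔ b) → (a → b)) ∨ ¬(b ⊕ a)) = 1, so the formula = 1.
Row a=0, b=0, c=1, d=1, e=1: ¬(c ∨ e) = 0, (d ∨ (¬(a ↔ b) → (a → b)) ∨ ¬(b ⊕ a)) = 1, so the formula = 1.
Row a=0, b=1, c=1, d=1, e=0: ¬(c ∨ e) = 0, (d ∨ (¬(a ↔ b) → (a → b)) ∨ ¬(b ⊕ a)) = 1, so the formula = 1.
Row a=1, b=0, c=1, d=0, e=1: ¬(c ∨ e) = 0, (d ∨ (¬(a ↔ b) → (a → b)) ∨ ¬(b ⊕ a)) = 0, so the formula = 0.
Row a=1, b=0, c=1, d=1, e=0: ¬(c ∨ e) = 0, (d ∨ (¬(a ↔ b) → (a → b)) ∨ ¬(b ⊕ a)) = 1, so the formula = 1.

1, 1, 1, 0, 1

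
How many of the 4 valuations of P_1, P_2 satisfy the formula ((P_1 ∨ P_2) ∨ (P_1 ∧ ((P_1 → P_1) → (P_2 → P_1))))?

3

P_1 | P_2 | φ
--- | --- | -
 1  |  1  | 1
 1  |  0  | 1
 0  |  1  | 1
 0  |  0  | 0
The formula is true on 3 of the 4 rows.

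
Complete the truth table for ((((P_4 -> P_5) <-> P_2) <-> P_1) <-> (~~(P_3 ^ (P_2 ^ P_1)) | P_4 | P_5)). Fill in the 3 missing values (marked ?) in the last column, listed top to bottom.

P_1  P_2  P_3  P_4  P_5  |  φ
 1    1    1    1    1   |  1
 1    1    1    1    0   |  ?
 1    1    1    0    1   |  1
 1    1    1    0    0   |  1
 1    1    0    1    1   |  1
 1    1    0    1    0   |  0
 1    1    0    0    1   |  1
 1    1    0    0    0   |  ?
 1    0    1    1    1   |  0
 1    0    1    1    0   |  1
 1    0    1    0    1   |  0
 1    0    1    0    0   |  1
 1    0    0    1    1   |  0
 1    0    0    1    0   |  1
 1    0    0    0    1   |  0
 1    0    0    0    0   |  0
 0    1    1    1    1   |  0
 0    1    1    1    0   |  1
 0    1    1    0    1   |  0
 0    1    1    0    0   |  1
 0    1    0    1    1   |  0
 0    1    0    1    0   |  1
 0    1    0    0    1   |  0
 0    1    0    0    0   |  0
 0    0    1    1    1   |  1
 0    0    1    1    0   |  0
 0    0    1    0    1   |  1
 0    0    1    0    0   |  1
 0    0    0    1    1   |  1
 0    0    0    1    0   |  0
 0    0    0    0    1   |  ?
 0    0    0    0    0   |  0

Row P_1=1, P_2=1, P_3=1, P_4=1, P_5=0: (((P_4 -> P_5) <-> P_2) <-> P_1) = 0, (~~(P_3 ^ (P_2 ^ P_1)) | P_4 | P_5) = 1, so the formula = 0.
Row P_1=1, P_2=1, P_3=0, P_4=0, P_5=0: (((P_4 -> P_5) <-> P_2) <-> P_1) = 1, (~~(P_3 ^ (P_2 ^ P_1)) | P_4 | P_5) = 0, so the formula = 0.
Row P_1=0, P_2=0, P_3=0, P_4=0, P_5=1: (((P_4 -> P_5) <-> P_2) <-> P_1) = 1, (~~(P_3 ^ (P_2 ^ P_1)) | P_4 | P_5) = 1, so the formula = 1.

0, 0, 1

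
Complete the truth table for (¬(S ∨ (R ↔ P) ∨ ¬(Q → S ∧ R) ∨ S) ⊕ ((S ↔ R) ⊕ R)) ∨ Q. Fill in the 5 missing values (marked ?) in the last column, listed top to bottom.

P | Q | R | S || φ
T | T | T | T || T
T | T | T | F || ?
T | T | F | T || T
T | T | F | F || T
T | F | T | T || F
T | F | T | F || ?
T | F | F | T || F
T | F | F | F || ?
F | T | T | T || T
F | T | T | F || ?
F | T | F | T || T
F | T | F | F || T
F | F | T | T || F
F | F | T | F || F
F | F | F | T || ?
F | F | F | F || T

T, T, F, T, F

Row P=T, Q=T, R=T, S=F: (¬(S ∨ (R ↔ P) ∨ ¬(Q → S ∧ R) ∨ S) ⊕ ((S ↔ R) ⊕ R)) = T, so the formula = T.
Row P=T, Q=F, R=T, S=F: (¬(S ∨ (R ↔ P) ∨ ¬(Q → S ∧ R) ∨ S) ⊕ ((S ↔ R) ⊕ R)) = T, so the formula = T.
Row P=T, Q=F, R=F, S=F: (¬(S ∨ (R ↔ P) ∨ ¬(Q → S ∧ R) ∨ S) ⊕ ((S ↔ R) ⊕ R)) = F, so the formula = F.
Row P=F, Q=T, R=T, S=F: (¬(S ∨ (R ↔ P) ∨ ¬(Q → S ∧ R) ∨ S) ⊕ ((S ↔ R) ⊕ R)) = T, so the formula = T.
Row P=F, Q=F, R=F, S=T: (¬(S ∨ (R ↔ P) ∨ ¬(Q → S ∧ R) ∨ S) ⊕ ((S ↔ R) ⊕ R)) = F, so the formula = F.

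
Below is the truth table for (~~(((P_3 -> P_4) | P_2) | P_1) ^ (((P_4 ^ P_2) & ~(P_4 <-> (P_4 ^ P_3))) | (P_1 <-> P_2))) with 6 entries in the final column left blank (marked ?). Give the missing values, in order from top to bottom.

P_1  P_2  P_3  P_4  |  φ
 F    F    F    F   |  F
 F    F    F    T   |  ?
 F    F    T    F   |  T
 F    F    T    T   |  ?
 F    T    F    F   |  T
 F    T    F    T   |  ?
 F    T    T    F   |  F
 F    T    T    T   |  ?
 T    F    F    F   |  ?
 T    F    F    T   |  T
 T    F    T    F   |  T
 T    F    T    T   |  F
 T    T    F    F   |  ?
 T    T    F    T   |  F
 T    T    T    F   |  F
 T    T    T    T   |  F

Row P_1=F, P_2=F, P_3=F, P_4=T: ~~(((P_3 -> P_4) | P_2) | P_1) = T, (((P_4 ^ P_2) & ~(P_4 <-> (P_4 ^ P_3))) | (P_1 <-> P_2)) = T, so the formula = F.
Row P_1=F, P_2=F, P_3=T, P_4=T: ~~(((P_3 -> P_4) | P_2) | P_1) = T, (((P_4 ^ P_2) & ~(P_4 <-> (P_4 ^ P_3))) | (P_1 <-> P_2)) = T, so the formula = F.
Row P_1=F, P_2=T, P_3=F, P_4=T: ~~(((P_3 -> P_4) | P_2) | P_1) = T, (((P_4 ^ P_2) & ~(P_4 <-> (P_4 ^ P_3))) | (P_1 <-> P_2)) = F, so the formula = T.
Row P_1=F, P_2=T, P_3=T, P_4=T: ~~(((P_3 -> P_4) | P_2) | P_1) = T, (((P_4 ^ P_2) & ~(P_4 <-> (P_4 ^ P_3))) | (P_1 <-> P_2)) = F, so the formula = T.
Row P_1=T, P_2=F, P_3=F, P_4=F: ~~(((P_3 -> P_4) | P_2) | P_1) = T, (((P_4 ^ P_2) & ~(P_4 <-> (P_4 ^ P_3))) | (P_1 <-> P_2)) = F, so the formula = T.
Row P_1=T, P_2=T, P_3=F, P_4=F: ~~(((P_3 -> P_4) | P_2) | P_1) = T, (((P_4 ^ P_2) & ~(P_4 <-> (P_4 ^ P_3))) | (P_1 <-> P_2)) = T, so the formula = F.

F, F, T, T, T, F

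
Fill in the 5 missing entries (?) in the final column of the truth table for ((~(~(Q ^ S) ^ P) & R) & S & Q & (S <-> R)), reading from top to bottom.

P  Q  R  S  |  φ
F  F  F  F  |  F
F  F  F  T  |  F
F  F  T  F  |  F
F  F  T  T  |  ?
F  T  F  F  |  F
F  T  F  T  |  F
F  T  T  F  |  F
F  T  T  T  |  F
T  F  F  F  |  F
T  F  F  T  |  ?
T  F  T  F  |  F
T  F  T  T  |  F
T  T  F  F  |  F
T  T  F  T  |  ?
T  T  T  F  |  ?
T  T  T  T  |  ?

Row P=F, Q=F, R=T, S=T: (~(~(Q ^ S) ^ P) & R) = T, (S <-> R) = T, so the formula = F.
Row P=T, Q=F, R=F, S=T: (~(~(Q ^ S) ^ P) & R) = F, (S <-> R) = F, so the formula = F.
Row P=T, Q=T, R=F, S=T: (~(~(Q ^ S) ^ P) & R) = F, (S <-> R) = F, so the formula = F.
Row P=T, Q=T, R=T, S=F: (~(~(Q ^ S) ^ P) & R) = F, (S <-> R) = F, so the formula = F.
Row P=T, Q=T, R=T, S=T: (~(~(Q ^ S) ^ P) & R) = T, (S <-> R) = T, so the formula = T.

F, F, F, F, T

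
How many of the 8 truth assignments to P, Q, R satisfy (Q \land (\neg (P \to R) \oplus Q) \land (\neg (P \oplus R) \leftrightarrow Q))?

2

P | Q | R | (P \to R) | \neg (P \to R) | (\neg (P \to R) \oplus Q) | (P \oplus R) | \neg (P \oplus R) | φ
- | - | - | --------- | -------------- | ------------------------- | ------------ | ----------------- | -
0 | 0 | 0 |     1     |       0        |             0             |      0       |         1         | 0
0 | 0 | 1 |     1     |       0        |             0             |      1       |         0         | 0
0 | 1 | 0 |     1     |       0        |             1             |      0       |         1         | 1
0 | 1 | 1 |     1     |       0        |             1             |      1       |         0         | 0
1 | 0 | 0 |     0     |       1        |             1             |      1       |         0         | 0
1 | 0 | 1 |     1     |       0        |             0             |      0       |         1         | 0
1 | 1 | 0 |     0     |       1        |             0             |      1       |         0         | 0
1 | 1 | 1 |     1     |       0        |             1             |      0       |         1         | 1
The formula is true on 2 of the 8 rows.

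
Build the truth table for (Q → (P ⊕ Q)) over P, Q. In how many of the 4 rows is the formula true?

3

P  Q  |  (P ⊕ Q)  (Q → (P ⊕ Q))
T  T  |     F           F      
T  F  |     T           T      
F  T  |     T           T      
F  F  |     F           T      
The formula is true on 3 of the 4 rows.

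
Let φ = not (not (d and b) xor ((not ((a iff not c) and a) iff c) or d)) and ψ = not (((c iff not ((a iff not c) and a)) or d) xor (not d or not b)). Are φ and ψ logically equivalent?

  a   |   b   |   c   |   d   ||   φ   |   ψ  
 True |  True |  True |  True || False | False
 True |  True |  True | False ||  True |  True
 True |  True | False |  True || False | False
 True |  True | False | False ||  True |  True
 True | False |  True |  True ||  True |  True
 True | False |  True | False ||  True |  True
 True | False | False |  True ||  True |  True
 True | False | False | False ||  True |  True
False |  True |  True |  True || False | False
False |  True |  True | False ||  True |  True
False |  True | False |  True || False | False
False |  True | False | False || False | False
False | False |  True |  True ||  True |  True
False | False |  True | False ||  True |  True
False | False | False |  True ||  True |  True
False | False | False | False || False | False
The columns for φ and ψ agree on every row, so they are logically equivalent.

equivalent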